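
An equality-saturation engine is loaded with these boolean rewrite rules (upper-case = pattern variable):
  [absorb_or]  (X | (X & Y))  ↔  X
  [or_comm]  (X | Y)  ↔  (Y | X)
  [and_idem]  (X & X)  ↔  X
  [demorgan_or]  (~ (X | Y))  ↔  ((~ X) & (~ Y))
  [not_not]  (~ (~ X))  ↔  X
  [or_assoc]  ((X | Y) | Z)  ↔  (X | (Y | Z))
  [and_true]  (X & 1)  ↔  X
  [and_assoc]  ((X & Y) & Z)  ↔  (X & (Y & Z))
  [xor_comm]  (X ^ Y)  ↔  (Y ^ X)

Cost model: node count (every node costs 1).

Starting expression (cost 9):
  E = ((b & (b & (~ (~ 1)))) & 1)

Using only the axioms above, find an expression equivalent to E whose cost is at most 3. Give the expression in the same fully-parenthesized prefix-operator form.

(b & b)   [cost 3]

(1) (~ (~ 1))  =[not_not →]=  1    ⊢ ((b & (b & 1)) & 1)
(2) (b & 1)  =[and_true →]=  b    ⊢ ((b & b) & 1)
(3) ((b & b) & 1)  =[and_true →]=  (b & b)    ⊢ cost 3, within 3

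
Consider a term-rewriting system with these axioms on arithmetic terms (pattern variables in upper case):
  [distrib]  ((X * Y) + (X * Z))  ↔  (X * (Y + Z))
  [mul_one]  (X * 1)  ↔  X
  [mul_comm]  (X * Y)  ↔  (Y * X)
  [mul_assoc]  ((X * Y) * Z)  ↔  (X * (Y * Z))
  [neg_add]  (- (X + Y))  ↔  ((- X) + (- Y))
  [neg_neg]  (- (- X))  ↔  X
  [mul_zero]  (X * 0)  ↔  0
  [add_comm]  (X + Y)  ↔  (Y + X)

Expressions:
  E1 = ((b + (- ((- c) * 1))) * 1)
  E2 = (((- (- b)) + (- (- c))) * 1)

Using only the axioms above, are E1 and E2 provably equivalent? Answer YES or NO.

(1) ((- c) * 1)  =[mul_one →]=  (- c)    ⊢ ((b + (- (- c))) * 1)
(2) (- (- c))  =[neg_neg →]=  c    ⊢ ((b + c) * 1)
(3) b  =[neg_neg ←]=  (- (- b))    ⊢ (((- (- b)) + c) * 1)
(4) c  =[neg_neg ←]=  (- (- c))    ⊢ E2

YES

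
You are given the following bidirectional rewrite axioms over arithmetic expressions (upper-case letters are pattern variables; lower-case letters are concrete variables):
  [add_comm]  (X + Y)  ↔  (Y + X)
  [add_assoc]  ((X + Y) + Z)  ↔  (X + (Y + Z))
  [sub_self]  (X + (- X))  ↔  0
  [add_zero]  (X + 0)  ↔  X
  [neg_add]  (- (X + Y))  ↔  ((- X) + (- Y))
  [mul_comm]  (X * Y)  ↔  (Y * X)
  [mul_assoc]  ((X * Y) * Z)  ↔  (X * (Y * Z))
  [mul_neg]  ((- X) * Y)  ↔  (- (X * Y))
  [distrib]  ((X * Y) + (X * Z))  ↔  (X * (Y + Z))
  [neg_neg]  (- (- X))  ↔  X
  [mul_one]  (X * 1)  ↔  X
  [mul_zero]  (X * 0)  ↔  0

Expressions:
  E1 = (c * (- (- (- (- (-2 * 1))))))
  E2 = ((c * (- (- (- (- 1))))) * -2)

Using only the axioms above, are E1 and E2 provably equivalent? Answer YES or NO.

step 1: mul_one (→) rewrites (-2 * 1) into -2, now (c * (- (- (- (- -2)))))
step 2: neg_neg (→) rewrites (- (- -2)) into -2, now (c * (- (- -2)))
step 3: neg_neg (→) rewrites (- (- -2)) into -2, now (c * -2)
step 4: mul_one (←) rewrites c into (c * 1), now ((c * 1) * -2)
step 5: neg_neg (←) rewrites 1 into (- (- 1)), now ((c * (- (- 1))) * -2)
step 6: neg_neg (←) rewrites (- 1) into (- (- (- 1))), which is E2

YES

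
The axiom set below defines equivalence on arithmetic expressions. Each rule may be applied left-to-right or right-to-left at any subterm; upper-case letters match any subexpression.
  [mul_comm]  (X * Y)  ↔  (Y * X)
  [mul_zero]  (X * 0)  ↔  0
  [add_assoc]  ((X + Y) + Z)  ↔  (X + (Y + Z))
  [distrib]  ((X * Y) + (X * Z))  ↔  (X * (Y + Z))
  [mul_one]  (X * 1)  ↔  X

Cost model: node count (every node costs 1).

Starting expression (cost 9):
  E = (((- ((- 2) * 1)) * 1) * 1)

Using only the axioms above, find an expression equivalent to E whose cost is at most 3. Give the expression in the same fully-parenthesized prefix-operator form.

1. [mul_one →] ((- 2) * 1)  →  (- 2);  E = (((- (- 2)) * 1) * 1)
2. [mul_one →] ((- (- 2)) * 1)  →  (- (- 2));  E = ((- (- 2)) * 1)
3. [mul_one →] ((- (- 2)) * 1)  →  (- (- 2));  cost 3 ≤ 3, done

(- (- 2))   [cost 3]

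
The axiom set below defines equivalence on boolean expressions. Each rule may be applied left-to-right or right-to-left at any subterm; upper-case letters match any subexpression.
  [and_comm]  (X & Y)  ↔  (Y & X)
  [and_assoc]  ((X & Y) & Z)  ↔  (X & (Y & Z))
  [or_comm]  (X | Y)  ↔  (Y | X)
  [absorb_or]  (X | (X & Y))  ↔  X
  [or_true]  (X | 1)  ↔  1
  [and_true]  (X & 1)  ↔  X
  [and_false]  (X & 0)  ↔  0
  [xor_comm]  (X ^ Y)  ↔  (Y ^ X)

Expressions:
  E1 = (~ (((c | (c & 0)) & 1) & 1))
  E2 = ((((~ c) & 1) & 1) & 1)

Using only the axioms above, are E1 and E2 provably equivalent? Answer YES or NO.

1. [absorb_or →] (c | (c & 0))  →  c;  E1 = (~ ((c & 1) & 1))
2. [and_true →] (c & 1)  →  c;  E1 = (~ (c & 1))
3. [and_true →] (c & 1)  →  c;  E1 = (~ c)
4. [and_true ←] (~ c)  →  ((~ c) & 1)
5. [and_true ←] (~ c)  →  ((~ c) & 1);  E1 = (((~ c) & 1) & 1)
6. [and_true ←] (((~ c) & 1) & 1)  →  ((((~ c) & 1) & 1) & 1);  this is E2

YES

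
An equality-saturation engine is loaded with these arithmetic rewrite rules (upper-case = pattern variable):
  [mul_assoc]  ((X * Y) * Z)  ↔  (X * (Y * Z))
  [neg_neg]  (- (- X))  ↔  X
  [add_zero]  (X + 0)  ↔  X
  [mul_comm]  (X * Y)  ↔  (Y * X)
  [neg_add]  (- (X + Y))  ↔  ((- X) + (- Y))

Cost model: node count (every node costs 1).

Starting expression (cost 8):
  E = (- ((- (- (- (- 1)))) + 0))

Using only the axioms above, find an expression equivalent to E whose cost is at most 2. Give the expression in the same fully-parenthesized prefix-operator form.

(- 1)   [cost 2]

1. [neg_neg →] (- (- (- (- 1))))  →  (- (- 1));  E = (- ((- (- 1)) + 0))
2. [add_zero →] ((- (- 1)) + 0)  →  (- (- 1));  E = (- (- (- 1)))
3. [neg_neg →] (- (- 1))  →  1;  cost 2 ≤ 2, done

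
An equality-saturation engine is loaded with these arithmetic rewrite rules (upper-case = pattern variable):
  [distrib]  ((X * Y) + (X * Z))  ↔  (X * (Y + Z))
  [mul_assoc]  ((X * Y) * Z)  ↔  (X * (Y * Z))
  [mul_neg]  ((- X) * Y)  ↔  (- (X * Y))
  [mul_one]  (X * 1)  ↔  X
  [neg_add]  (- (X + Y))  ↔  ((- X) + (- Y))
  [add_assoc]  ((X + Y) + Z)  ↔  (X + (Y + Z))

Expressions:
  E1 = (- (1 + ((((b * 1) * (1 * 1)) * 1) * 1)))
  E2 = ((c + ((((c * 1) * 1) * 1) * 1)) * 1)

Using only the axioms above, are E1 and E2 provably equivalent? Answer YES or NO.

Every axiom is a valid identity, so a rewrite proof would force E1 and E2 to agree under every assignment.
At b=0, c=0: E1 = -1 but E2 = 0; they differ, so no derivation exists.

NO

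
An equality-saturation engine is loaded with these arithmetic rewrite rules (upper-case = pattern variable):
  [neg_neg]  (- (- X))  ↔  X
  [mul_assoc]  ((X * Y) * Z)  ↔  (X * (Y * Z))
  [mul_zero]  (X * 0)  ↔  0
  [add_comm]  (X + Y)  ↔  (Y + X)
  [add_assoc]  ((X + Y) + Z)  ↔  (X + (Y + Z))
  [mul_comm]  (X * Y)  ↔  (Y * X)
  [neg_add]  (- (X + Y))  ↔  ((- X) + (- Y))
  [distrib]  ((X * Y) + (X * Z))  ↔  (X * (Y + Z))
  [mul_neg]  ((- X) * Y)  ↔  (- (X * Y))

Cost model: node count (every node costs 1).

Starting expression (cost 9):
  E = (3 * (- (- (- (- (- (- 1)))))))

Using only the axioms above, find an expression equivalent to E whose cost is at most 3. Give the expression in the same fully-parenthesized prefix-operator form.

step 1: neg_neg (→) rewrites (- (- (- (- (- (- 1)))))) into (- (- (- (- 1)))), now (3 * (- (- (- (- 1)))))
step 2: neg_neg (→) rewrites (- (- (- (- 1)))) into (- (- 1)), now (3 * (- (- 1)))
step 3: neg_neg (→) rewrites (- (- 1)) into 1, reaching cost 3 (bound 3)

(3 * 1)   [cost 3]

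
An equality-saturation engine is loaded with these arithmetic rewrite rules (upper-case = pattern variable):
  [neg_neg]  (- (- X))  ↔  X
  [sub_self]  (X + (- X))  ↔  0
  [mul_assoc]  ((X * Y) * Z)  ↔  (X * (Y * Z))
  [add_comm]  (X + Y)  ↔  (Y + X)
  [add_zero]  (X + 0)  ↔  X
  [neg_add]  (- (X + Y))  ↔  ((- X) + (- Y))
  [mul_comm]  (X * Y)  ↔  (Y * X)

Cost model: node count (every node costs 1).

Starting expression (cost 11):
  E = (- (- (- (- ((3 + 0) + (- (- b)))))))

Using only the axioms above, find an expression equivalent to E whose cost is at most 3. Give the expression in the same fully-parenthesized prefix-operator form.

(3 + b)   [cost 3]

(1) (- (- ((3 + 0) + (- (- b)))))  =[neg_neg →]=  ((3 + 0) + (- (- b)))    ⊢ (- (- ((3 + 0) + (- (- b)))))
(2) (- (- ((3 + 0) + (- (- b)))))  =[neg_neg →]=  ((3 + 0) + (- (- b)))
(3) (3 + 0)  =[add_zero →]=  3    ⊢ (3 + (- (- b)))
(4) (- (- b))  =[neg_neg →]=  b    ⊢ cost 3, within 3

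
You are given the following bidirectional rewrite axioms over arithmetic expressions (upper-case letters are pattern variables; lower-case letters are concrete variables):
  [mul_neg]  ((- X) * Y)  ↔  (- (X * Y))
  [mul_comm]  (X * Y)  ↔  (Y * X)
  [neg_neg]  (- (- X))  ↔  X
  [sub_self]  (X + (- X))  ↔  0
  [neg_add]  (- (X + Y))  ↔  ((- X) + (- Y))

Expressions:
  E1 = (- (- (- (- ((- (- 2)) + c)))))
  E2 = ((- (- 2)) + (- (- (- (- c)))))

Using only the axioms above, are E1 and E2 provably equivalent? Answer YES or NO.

step 1: neg_neg (→) rewrites (- (- 2)) into 2, now (- (- (- (- (2 + c)))))
step 2: neg_neg (→) rewrites (- (- (2 + c))) into (2 + c), now (- (- (2 + c)))
step 3: neg_neg (→) rewrites (- (- (2 + c))) into (2 + c)
step 4: neg_neg (←) rewrites 2 into (- (- 2)), now ((- (- 2)) + c)
step 5: neg_neg (←) rewrites c into (- (- c)), now ((- (- 2)) + (- (- c)))
step 6: neg_neg (←) rewrites c into (- (- c)), which is E2

YES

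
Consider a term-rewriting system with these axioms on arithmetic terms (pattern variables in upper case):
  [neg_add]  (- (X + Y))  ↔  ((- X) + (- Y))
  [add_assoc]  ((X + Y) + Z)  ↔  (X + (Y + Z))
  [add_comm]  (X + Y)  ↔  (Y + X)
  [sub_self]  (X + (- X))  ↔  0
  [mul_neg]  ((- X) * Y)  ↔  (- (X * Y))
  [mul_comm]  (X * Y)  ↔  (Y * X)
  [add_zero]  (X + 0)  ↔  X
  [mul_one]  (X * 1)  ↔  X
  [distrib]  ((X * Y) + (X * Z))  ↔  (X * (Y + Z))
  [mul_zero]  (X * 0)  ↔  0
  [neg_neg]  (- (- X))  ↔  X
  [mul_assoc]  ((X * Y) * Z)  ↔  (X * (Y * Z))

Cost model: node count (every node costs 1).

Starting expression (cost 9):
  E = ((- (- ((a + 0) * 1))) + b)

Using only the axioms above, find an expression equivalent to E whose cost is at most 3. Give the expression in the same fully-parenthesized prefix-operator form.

(1) ((a + 0) * 1)  =[mul_one →]=  (a + 0)    ⊢ ((- (- (a + 0))) + b)
(2) (a + 0)  =[add_zero →]=  a    ⊢ ((- (- a)) + b)
(3) (- (- a))  =[neg_neg →]=  a    ⊢ cost 3, within 3

(a + b)   [cost 3]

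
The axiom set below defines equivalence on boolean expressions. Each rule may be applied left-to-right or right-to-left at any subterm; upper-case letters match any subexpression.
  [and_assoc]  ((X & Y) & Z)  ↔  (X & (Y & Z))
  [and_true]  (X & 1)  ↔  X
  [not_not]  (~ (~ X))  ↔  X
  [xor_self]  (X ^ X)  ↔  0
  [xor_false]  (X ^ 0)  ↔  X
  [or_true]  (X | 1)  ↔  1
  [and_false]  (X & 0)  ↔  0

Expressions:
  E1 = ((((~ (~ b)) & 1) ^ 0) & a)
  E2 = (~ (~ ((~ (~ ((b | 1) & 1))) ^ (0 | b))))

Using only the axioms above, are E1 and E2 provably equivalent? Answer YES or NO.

NO

The axioms are sound identities: if E1 ↔* E2 then E1 and E2 evaluate identically under any assignment.
Under a=0, b=0: E1 evaluates to 0, E2 to 1. Distinct ⇒ no rewrite sequence connects them.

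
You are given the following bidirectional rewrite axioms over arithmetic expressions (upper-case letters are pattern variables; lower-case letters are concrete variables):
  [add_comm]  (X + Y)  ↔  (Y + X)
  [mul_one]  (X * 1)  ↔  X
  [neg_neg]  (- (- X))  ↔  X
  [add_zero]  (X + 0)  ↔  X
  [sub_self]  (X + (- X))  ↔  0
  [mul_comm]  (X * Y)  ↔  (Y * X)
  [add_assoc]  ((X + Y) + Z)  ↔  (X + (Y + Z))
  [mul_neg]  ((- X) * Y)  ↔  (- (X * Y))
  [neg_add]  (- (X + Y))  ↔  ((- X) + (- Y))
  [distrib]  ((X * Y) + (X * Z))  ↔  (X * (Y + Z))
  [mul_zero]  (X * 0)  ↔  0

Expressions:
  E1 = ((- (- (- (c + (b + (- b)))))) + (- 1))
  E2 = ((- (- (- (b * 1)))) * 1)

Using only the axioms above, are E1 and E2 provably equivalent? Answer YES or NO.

Every axiom is a valid identity, so a rewrite proof would force E1 and E2 to agree under every assignment.
At b=0, c=0: E1 = -1 but E2 = 0; they differ, so no derivation exists.

NO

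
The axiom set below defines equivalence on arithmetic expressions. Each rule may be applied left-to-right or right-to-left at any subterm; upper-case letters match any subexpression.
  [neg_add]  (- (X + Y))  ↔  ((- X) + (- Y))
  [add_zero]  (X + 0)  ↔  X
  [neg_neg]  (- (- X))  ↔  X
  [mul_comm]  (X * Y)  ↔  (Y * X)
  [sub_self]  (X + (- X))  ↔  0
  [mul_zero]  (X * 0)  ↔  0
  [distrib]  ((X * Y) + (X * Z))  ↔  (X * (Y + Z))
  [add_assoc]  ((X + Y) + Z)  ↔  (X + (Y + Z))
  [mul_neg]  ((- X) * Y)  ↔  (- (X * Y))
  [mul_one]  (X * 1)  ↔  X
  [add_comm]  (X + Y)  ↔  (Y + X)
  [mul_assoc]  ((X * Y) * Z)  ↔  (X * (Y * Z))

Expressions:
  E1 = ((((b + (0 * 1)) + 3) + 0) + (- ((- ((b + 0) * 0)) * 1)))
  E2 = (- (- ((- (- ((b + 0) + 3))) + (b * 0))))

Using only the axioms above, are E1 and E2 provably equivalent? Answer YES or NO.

YES

step 1: mul_one (→) rewrites ((- ((b + 0) * 0)) * 1) into (- ((b + 0) * 0)), now ((((b + (0 * 1)) + 3) + 0) + (- (- ((b + 0) * 0))))
step 2: neg_neg (→) rewrites (- (- ((b + 0) * 0))) into ((b + 0) * 0), now ((((b + (0 * 1)) + 3) + 0) + ((b + 0) * 0))
step 3: add_zero (→) rewrites (((b + (0 * 1)) + 3) + 0) into ((b + (0 * 1)) + 3), now (((b + (0 * 1)) + 3) + ((b + 0) * 0))
step 4: add_zero (→) rewrites (b + 0) into b, now (((b + (0 * 1)) + 3) + (b * 0))
step 5: mul_one (→) rewrites (0 * 1) into 0, now (((b + 0) + 3) + (b * 0))
step 6: neg_neg (←) rewrites ((b + 0) + 3) into (- (- ((b + 0) + 3))), now ((- (- ((b + 0) + 3))) + (b * 0))
step 7: neg_neg (←) rewrites ((- (- ((b + 0) + 3))) + (b * 0)) into (- (- ((- (- ((b + 0) + 3))) + (b * 0)))), which is E2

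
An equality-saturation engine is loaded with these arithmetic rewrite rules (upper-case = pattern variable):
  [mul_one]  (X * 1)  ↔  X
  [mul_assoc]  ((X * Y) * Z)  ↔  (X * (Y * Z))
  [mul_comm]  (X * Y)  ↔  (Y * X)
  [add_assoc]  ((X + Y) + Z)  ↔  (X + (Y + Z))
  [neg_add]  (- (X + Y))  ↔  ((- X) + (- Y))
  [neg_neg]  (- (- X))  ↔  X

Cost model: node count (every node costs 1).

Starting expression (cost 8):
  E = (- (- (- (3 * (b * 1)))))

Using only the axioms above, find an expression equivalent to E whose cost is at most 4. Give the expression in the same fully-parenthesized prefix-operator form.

(- (3 * b))   [cost 4]

1. [neg_neg →] (- (- (- (3 * (b * 1)))))  →  (- (3 * (b * 1)))
2. [mul_one →] (b * 1)  →  b;  cost 4 ≤ 4, done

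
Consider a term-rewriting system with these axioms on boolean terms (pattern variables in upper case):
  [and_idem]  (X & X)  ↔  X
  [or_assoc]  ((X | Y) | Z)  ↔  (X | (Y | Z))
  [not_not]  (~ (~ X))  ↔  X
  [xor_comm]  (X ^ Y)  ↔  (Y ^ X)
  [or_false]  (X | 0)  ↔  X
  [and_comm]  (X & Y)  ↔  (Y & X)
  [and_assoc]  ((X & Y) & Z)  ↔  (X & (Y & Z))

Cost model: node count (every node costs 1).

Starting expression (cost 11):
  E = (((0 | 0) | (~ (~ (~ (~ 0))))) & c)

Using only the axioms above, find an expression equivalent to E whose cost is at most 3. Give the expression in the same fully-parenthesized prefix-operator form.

(0 & c)   [cost 3]

step 1: not_not (→) rewrites (~ (~ 0)) into 0, now (((0 | 0) | (~ (~ 0))) & c)
step 2: or_false (→) rewrites (0 | 0) into 0, now ((0 | (~ (~ 0))) & c)
step 3: not_not (→) rewrites (~ (~ 0)) into 0, now ((0 | 0) & c)
step 4: or_false (→) rewrites (0 | 0) into 0, reaching cost 3 (bound 3)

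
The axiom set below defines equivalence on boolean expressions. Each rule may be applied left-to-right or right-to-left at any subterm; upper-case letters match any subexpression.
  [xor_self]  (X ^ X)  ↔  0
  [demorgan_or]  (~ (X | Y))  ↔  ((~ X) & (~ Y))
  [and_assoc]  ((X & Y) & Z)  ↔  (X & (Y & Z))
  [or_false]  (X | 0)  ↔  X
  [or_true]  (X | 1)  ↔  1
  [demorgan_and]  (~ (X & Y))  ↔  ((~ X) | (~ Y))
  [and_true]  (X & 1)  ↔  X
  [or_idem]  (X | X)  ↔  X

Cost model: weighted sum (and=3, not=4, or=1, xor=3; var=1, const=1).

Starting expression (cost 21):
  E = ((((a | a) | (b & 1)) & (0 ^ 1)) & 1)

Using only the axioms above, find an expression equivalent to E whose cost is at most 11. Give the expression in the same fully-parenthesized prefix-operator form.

1. [or_idem →] (a | a)  →  a;  E = (((a | (b & 1)) & (0 ^ 1)) & 1)
2. [and_true →] (b & 1)  →  b;  E = (((a | b) & (0 ^ 1)) & 1)
3. [and_true →] (((a | b) & (0 ^ 1)) & 1)  →  ((a | b) & (0 ^ 1));  cost 11 ≤ 11, done

((a | b) & (0 ^ 1))   [cost 11]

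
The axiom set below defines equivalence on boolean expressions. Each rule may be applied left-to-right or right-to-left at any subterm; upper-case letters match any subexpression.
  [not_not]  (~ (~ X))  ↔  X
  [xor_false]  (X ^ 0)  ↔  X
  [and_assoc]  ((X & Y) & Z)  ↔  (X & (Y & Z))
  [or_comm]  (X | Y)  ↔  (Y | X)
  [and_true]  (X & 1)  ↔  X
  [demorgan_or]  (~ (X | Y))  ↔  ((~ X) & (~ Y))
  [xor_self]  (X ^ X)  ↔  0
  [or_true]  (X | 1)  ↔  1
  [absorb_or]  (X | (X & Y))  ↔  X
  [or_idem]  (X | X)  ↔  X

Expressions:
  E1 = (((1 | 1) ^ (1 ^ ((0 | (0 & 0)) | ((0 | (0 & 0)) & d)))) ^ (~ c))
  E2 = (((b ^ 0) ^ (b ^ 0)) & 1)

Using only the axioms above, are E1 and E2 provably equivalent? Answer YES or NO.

NO

All listed rules preserve value, hence provable equivalence implies equal values everywhere; look for a separating assignment.
b=0, c=0, d=0 gives E1 ↦ 1, E2 ↦ 0; values differ ⇒ not provably equivalent.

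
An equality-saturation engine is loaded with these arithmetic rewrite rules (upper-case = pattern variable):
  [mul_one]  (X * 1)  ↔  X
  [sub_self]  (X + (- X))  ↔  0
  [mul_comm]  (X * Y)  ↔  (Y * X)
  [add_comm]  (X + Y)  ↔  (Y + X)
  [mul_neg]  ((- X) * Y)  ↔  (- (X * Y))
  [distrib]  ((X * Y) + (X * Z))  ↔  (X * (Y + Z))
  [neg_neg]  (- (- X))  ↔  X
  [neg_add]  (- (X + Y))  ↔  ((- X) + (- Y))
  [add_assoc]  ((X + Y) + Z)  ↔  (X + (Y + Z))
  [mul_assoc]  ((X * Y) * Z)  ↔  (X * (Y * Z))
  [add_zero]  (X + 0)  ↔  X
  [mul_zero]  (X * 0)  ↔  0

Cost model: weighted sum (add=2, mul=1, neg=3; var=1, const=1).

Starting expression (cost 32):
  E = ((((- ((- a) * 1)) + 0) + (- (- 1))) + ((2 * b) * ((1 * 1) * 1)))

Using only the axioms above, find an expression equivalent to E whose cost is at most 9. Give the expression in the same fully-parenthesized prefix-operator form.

(1) ((- a) * 1)  =[mul_one →]=  (- a)    ⊢ ((((- (- a)) + 0) + (- (- 1))) + ((2 * b) * ((1 * 1) * 1)))
(2) (1 * 1)  =[mul_one →]=  1    ⊢ ((((- (- a)) + 0) + (- (- 1))) + ((2 * b) * (1 * 1)))
(3) (1 * 1)  =[mul_one →]=  1    ⊢ ((((- (- a)) + 0) + (- (- 1))) + ((2 * b) * 1))
(4) ((- (- a)) + 0)  =[add_zero →]=  (- (- a))    ⊢ (((- (- a)) + (- (- 1))) + ((2 * b) * 1))
(5) (- (- a))  =[neg_neg →]=  a    ⊢ ((a + (- (- 1))) + ((2 * b) * 1))
(6) (- (- 1))  =[neg_neg →]=  1    ⊢ ((a + 1) + ((2 * b) * 1))
(7) ((2 * b) * 1)  =[mul_one →]=  (2 * b)    ⊢ cost 9, within 9

((a + 1) + (2 * b))   [cost 9]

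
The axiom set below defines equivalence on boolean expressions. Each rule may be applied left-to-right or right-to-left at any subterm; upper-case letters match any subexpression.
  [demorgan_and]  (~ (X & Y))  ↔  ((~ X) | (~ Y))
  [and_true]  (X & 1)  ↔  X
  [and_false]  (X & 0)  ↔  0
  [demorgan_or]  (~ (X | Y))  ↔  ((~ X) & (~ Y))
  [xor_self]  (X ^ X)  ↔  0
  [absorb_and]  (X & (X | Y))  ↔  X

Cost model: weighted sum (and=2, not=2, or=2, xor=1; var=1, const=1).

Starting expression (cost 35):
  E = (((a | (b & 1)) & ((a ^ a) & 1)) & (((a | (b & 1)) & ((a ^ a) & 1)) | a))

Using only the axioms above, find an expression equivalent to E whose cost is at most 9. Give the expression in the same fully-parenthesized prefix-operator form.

((a | b) & (a ^ a))   [cost 9]

(1) (((a | (b & 1)) & ((a ^ a) & 1)) & (((a | (b & 1)) & ((a ^ a) & 1)) | a))  =[absorb_and →]=  ((a | (b & 1)) & ((a ^ a) & 1))
(2) ((a ^ a) & 1)  =[and_true →]=  (a ^ a)    ⊢ ((a | (b & 1)) & (a ^ a))
(3) (b & 1)  =[and_true →]=  b    ⊢ cost 9, within 9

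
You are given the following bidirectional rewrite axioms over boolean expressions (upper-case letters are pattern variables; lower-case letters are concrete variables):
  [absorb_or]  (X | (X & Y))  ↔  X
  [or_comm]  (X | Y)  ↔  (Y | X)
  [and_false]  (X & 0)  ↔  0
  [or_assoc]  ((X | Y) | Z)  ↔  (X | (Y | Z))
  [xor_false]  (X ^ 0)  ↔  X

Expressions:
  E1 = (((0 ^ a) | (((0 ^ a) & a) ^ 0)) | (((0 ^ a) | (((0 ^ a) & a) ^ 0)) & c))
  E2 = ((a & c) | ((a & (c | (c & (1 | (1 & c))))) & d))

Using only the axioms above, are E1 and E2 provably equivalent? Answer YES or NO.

NO

The axioms are sound identities: if E1 ↔* E2 then E1 and E2 evaluate identically under any assignment.
Under a=1, c=0, d=0: E1 evaluates to 1, E2 to 0. Distinct ⇒ no rewrite sequence connects them.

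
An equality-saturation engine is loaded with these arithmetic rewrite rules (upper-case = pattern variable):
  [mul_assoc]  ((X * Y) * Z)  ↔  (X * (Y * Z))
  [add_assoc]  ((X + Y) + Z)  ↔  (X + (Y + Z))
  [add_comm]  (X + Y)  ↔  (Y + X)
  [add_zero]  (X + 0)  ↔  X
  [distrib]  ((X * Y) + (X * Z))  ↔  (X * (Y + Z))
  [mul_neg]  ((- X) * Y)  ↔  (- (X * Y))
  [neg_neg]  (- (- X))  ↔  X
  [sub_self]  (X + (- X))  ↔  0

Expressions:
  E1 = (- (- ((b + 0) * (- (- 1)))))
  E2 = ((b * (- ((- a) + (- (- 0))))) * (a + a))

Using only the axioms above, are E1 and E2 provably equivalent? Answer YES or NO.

The axioms are sound identities: if E1 ↔* E2 then E1 and E2 evaluate identically under any assignment.
Under a=0, b=1: E1 evaluates to 1, E2 to 0. Distinct ⇒ no rewrite sequence connects them.

NO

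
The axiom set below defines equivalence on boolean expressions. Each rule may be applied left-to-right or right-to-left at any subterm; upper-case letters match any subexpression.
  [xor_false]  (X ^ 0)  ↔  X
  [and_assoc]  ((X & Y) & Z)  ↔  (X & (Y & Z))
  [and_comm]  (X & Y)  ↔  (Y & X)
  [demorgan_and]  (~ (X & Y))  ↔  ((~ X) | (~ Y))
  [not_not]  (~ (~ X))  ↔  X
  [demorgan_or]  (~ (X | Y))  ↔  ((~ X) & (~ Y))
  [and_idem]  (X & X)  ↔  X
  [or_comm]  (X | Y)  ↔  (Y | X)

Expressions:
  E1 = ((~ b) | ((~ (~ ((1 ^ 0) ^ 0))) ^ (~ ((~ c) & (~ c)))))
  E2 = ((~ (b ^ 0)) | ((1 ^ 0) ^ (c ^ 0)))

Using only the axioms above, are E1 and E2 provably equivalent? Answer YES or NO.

1. [xor_false →] (1 ^ 0)  →  1;  E1 = ((~ b) | ((~ (~ (1 ^ 0))) ^ (~ ((~ c) & (~ c)))))
2. [and_idem →] ((~ c) & (~ c))  →  (~ c);  E1 = ((~ b) | ((~ (~ (1 ^ 0))) ^ (~ (~ c))))
3. [not_not →] (~ (~ (1 ^ 0)))  →  (1 ^ 0);  E1 = ((~ b) | ((1 ^ 0) ^ (~ (~ c))))
4. [not_not →] (~ (~ c))  →  c;  E1 = ((~ b) | ((1 ^ 0) ^ c))
5. [xor_false ←] b  →  (b ^ 0);  E1 = ((~ (b ^ 0)) | ((1 ^ 0) ^ c))
6. [xor_false ←] c  →  (c ^ 0);  this is E2

YES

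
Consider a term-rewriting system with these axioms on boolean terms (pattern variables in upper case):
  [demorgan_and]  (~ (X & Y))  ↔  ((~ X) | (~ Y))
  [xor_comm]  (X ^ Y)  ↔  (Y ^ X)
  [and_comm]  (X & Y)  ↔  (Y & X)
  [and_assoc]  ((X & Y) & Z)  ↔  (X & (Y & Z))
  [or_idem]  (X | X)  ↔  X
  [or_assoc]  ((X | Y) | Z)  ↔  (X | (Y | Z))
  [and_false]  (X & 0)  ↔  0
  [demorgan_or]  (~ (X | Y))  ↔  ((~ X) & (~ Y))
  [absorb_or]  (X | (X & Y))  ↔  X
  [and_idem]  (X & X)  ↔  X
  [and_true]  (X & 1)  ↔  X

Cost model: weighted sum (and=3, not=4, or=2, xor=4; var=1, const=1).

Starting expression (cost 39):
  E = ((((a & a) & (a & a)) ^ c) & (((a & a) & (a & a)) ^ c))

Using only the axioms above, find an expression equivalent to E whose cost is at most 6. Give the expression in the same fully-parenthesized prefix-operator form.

(a ^ c)   [cost 6]

1. [and_idem →] ((((a & a) & (a & a)) ^ c) & (((a & a) & (a & a)) ^ c))  →  (((a & a) & (a & a)) ^ c)
2. [and_idem →] ((a & a) & (a & a))  →  (a & a);  E = ((a & a) ^ c)
3. [and_idem →] (a & a)  →  a;  cost 6 ≤ 6, done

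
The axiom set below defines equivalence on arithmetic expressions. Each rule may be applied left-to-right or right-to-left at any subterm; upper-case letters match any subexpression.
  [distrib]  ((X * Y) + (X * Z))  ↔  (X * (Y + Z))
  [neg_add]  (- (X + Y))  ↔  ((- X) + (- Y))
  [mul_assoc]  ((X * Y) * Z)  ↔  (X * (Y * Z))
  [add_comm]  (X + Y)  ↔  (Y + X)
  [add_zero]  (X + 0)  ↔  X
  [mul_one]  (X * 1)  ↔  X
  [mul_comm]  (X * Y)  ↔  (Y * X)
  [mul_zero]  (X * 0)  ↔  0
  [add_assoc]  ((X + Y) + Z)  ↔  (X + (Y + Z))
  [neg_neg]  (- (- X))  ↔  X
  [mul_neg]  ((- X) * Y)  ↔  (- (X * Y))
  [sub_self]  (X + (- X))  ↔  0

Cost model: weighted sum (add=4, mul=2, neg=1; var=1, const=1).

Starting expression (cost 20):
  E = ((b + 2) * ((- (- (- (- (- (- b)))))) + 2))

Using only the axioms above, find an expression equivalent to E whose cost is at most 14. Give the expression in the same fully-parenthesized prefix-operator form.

step 1: neg_neg (→) rewrites (- (- (- (- (- b))))) into (- (- (- b))), now ((b + 2) * ((- (- (- (- b)))) + 2))
step 2: neg_neg (→) rewrites (- (- (- b))) into (- b), now ((b + 2) * ((- (- b)) + 2))
step 3: neg_neg (→) rewrites (- (- b)) into b, reaching cost 14 (bound 14)

((b + 2) * (b + 2))   [cost 14]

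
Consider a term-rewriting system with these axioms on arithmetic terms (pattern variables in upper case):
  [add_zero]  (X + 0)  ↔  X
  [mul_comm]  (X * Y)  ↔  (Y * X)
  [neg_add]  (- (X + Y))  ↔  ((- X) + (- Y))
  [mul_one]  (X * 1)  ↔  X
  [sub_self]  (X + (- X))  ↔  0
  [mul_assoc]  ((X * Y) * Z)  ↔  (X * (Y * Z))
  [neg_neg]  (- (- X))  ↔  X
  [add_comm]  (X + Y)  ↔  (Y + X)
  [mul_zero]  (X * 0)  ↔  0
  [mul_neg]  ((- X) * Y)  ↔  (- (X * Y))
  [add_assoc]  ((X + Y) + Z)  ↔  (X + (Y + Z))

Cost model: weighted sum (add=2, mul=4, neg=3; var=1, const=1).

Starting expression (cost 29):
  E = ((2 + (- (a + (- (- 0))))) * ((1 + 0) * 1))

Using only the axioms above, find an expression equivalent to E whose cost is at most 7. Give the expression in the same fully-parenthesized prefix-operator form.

step 1: neg_neg (→) rewrites (- (- 0)) into 0, now ((2 + (- (a + 0))) * ((1 + 0) * 1))
step 2: add_zero (→) rewrites (1 + 0) into 1, now ((2 + (- (a + 0))) * (1 * 1))
step 3: mul_one (→) rewrites (1 * 1) into 1, now ((2 + (- (a + 0))) * 1)
step 4: add_zero (→) rewrites (a + 0) into a, now ((2 + (- a)) * 1)
step 5: mul_one (→) rewrites ((2 + (- a)) * 1) into (2 + (- a)), reaching cost 7 (bound 7)

(2 + (- a))   [cost 7]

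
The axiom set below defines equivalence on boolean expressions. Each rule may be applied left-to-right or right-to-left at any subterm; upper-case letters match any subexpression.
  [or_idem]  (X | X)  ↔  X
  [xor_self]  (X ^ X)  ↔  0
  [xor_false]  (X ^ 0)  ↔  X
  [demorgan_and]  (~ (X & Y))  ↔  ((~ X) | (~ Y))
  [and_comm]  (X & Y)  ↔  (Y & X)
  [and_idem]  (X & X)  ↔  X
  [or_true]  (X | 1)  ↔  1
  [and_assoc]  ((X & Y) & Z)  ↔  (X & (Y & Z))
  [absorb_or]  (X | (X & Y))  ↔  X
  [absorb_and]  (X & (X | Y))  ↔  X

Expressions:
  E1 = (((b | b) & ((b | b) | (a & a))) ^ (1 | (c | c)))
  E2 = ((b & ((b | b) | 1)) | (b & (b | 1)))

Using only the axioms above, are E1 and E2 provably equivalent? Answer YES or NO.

NO

All listed rules preserve value, hence provable equivalence implies equal values everywhere; look for a separating assignment.
a=0, b=0, c=0 gives E1 ↦ 1, E2 ↦ 0; values differ ⇒ not provably equivalent.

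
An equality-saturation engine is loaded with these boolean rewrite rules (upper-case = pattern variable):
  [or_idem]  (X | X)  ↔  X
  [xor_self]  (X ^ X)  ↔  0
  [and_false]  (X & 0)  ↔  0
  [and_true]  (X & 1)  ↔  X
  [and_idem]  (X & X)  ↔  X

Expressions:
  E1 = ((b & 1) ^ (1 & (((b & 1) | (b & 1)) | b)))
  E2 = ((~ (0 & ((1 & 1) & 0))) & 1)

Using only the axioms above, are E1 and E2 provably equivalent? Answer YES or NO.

NO

Every axiom is a valid identity, so a rewrite proof would force E1 and E2 to agree under every assignment.
At b=0: E1 = 0 but E2 = 1; they differ, so no derivation exists.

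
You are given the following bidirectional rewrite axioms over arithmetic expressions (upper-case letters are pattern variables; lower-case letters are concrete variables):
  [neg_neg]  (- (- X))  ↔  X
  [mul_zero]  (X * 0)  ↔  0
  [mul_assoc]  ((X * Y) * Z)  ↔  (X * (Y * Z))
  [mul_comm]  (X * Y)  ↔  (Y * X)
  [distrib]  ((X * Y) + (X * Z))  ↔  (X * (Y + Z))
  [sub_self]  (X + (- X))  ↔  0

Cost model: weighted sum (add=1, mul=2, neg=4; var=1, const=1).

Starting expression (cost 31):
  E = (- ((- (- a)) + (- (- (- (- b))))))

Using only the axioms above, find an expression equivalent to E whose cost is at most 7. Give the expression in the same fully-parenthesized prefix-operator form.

step 1: neg_neg (→) rewrites (- (- b)) into b, now (- ((- (- a)) + (- (- b))))
step 2: neg_neg (→) rewrites (- (- b)) into b, now (- ((- (- a)) + b))
step 3: neg_neg (→) rewrites (- (- a)) into a, reaching cost 7 (bound 7)

(- (a + b))   [cost 7]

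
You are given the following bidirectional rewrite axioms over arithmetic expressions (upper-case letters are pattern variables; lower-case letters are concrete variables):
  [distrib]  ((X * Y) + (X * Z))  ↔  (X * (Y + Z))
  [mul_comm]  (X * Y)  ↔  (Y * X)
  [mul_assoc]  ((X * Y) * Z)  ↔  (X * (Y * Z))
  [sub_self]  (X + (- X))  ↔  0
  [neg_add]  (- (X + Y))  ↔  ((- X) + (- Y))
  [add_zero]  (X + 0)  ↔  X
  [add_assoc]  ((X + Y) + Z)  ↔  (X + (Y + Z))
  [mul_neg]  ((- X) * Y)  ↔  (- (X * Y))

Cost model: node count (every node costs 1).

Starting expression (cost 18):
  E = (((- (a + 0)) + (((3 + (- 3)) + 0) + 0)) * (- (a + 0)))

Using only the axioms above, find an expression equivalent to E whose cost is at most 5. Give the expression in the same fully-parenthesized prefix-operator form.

((- a) * (- a))   [cost 5]

(1) (((3 + (- 3)) + 0) + 0)  =[add_zero →]=  ((3 + (- 3)) + 0)    ⊢ (((- (a + 0)) + ((3 + (- 3)) + 0)) * (- (a + 0)))
(2) ((3 + (- 3)) + 0)  =[add_zero →]=  (3 + (- 3))    ⊢ (((- (a + 0)) + (3 + (- 3))) * (- (a + 0)))
(3) (a + 0)  =[add_zero →]=  a    ⊢ (((- a) + (3 + (- 3))) * (- (a + 0)))
(4) (3 + (- 3))  =[sub_self →]=  0    ⊢ (((- a) + 0) * (- (a + 0)))
(5) (a + 0)  =[add_zero →]=  a    ⊢ (((- a) + 0) * (- a))
(6) ((- a) + 0)  =[add_zero →]=  (- a)    ⊢ cost 5, within 5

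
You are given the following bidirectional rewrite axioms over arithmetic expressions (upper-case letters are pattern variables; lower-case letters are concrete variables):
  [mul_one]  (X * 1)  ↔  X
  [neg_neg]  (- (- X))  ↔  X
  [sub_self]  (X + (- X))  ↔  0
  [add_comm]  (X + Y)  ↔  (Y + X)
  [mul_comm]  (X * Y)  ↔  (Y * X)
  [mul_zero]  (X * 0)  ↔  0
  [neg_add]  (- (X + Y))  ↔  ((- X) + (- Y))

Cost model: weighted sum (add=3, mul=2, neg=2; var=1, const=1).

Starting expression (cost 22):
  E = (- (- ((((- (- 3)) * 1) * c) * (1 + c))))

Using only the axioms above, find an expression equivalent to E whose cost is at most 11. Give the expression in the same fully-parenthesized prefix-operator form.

step 1: neg_neg (→) rewrites (- (- ((((- (- 3)) * 1) * c) * (1 + c)))) into ((((- (- 3)) * 1) * c) * (1 + c))
step 2: neg_neg (→) rewrites (- (- 3)) into 3, now (((3 * 1) * c) * (1 + c))
step 3: mul_one (→) rewrites (3 * 1) into 3, reaching cost 11 (bound 11)

((3 * c) * (1 + c))   [cost 11]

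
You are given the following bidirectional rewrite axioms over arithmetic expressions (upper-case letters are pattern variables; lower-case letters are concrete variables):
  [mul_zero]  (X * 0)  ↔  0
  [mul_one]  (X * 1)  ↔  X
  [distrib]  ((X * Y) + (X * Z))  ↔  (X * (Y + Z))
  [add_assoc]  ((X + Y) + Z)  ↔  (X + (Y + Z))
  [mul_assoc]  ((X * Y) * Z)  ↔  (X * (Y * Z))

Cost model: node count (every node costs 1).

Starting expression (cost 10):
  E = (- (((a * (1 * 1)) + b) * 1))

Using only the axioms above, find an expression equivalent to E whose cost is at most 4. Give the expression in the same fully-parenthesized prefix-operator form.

(- (a + b))   [cost 4]

step 1: mul_one (→) rewrites (1 * 1) into 1, now (- (((a * 1) + b) * 1))
step 2: mul_one (→) rewrites (a * 1) into a, now (- ((a + b) * 1))
step 3: mul_one (→) rewrites ((a + b) * 1) into (a + b), reaching cost 4 (bound 4)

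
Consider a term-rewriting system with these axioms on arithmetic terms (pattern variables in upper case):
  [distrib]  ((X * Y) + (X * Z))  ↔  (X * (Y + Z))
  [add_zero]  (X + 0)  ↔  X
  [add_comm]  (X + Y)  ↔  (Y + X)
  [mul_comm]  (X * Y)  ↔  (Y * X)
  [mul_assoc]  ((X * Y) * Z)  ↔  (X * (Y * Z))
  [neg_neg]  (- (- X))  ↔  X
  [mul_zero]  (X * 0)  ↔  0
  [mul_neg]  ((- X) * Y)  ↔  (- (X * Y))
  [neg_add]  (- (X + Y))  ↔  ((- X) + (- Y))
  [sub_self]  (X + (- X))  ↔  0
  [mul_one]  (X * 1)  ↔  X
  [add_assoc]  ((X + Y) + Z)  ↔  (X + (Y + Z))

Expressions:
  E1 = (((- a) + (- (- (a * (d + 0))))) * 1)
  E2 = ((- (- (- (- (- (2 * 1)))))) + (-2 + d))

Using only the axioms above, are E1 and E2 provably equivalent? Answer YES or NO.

NO

Every axiom is a valid identity, so a rewrite proof would force E1 and E2 to agree under every assignment.
At a=0, d=0: E1 = 0 but E2 = -4; they differ, so no derivation exists.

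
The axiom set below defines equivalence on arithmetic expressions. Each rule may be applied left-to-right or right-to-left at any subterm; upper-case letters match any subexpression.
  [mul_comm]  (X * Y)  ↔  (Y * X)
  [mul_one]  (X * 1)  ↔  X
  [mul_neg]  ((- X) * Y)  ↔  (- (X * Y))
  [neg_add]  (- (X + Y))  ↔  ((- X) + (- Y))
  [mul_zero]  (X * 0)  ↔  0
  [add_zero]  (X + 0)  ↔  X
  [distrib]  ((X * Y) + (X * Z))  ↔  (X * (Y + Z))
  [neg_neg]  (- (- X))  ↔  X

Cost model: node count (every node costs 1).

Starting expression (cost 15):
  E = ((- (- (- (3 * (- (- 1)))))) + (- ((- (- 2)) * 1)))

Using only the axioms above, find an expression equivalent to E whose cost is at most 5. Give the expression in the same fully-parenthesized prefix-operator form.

((- 3) + (- 2))   [cost 5]

step 1: neg_neg (→) rewrites (- (- 1)) into 1, now ((- (- (- (3 * 1)))) + (- ((- (- 2)) * 1)))
step 2: neg_neg (→) rewrites (- (- 2)) into 2, now ((- (- (- (3 * 1)))) + (- (2 * 1)))
step 3: mul_one (→) rewrites (3 * 1) into 3, now ((- (- (- 3))) + (- (2 * 1)))
step 4: mul_one (→) rewrites (2 * 1) into 2, now ((- (- (- 3))) + (- 2))
step 5: neg_neg (→) rewrites (- (- 3)) into 3, reaching cost 5 (bound 5)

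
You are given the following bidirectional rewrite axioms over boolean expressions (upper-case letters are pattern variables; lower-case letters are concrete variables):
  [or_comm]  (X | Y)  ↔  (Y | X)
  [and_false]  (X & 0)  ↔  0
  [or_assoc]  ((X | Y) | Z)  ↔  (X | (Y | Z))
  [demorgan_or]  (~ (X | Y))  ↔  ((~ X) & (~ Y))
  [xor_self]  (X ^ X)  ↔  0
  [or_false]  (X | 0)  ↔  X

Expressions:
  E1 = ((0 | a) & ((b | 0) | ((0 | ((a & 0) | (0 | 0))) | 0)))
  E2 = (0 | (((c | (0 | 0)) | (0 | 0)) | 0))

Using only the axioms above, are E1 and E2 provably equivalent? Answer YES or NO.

NO

Every axiom is a valid identity, so a rewrite proof would force E1 and E2 to agree under every assignment.
At a=0, b=0, c=1: E1 = 0 but E2 = 1; they differ, so no derivation exists.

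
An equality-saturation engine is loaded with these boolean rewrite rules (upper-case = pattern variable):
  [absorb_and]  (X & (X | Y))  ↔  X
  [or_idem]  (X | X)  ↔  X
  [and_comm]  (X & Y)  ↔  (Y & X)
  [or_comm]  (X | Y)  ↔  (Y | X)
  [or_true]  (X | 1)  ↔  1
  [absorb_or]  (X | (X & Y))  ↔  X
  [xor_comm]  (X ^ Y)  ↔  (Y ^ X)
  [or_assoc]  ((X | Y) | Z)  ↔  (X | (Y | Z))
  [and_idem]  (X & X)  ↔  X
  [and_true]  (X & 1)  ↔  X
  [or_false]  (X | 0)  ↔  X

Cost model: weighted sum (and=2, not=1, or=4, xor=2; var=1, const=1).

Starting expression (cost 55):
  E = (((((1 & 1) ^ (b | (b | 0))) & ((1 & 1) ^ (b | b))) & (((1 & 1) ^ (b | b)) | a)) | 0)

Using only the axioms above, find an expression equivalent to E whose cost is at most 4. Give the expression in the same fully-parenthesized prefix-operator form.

(1) (b | 0)  =[or_false →]=  b    ⊢ (((((1 & 1) ^ (b | b)) & ((1 & 1) ^ (b | b))) & (((1 & 1) ^ (b | b)) | a)) | 0)
(2) (((((1 & 1) ^ (b | b)) & ((1 & 1) ^ (b | b))) & (((1 & 1) ^ (b | b)) | a)) | 0)  =[or_false →]=  ((((1 & 1) ^ (b | b)) & ((1 & 1) ^ (b | b))) & (((1 & 1) ^ (b | b)) | a))
(3) (((1 & 1) ^ (b | b)) & ((1 & 1) ^ (b | b)))  =[and_idem →]=  ((1 & 1) ^ (b | b))    ⊢ (((1 & 1) ^ (b | b)) & (((1 & 1) ^ (b | b)) | a))
(4) (((1 & 1) ^ (b | b)) & (((1 & 1) ^ (b | b)) | a))  =[absorb_and →]=  ((1 & 1) ^ (b | b))
(5) (b | b)  =[or_idem →]=  b    ⊢ ((1 & 1) ^ b)
(6) ((1 & 1) ^ b)  =[xor_comm →]=  (b ^ (1 & 1))
(7) (1 & 1)  =[and_idem →]=  1    ⊢ cost 4, within 4

(b ^ 1)   [cost 4]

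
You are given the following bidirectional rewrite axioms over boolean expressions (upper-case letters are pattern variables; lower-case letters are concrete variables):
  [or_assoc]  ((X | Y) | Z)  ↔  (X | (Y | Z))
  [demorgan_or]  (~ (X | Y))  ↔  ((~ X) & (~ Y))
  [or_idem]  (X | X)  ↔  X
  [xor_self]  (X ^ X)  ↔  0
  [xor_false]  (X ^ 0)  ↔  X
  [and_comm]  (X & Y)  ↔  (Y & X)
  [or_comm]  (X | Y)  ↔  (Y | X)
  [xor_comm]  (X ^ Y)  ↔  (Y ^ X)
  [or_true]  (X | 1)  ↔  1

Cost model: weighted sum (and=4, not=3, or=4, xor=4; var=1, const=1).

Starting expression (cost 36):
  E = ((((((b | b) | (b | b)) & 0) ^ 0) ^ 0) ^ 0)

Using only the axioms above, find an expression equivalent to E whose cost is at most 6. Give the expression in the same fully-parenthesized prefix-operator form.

(b & 0)   [cost 6]

(1) ((b | b) | (b | b))  =[or_idem →]=  (b | b)    ⊢ (((((b | b) & 0) ^ 0) ^ 0) ^ 0)
(2) (((b | b) & 0) ^ 0)  =[xor_false →]=  ((b | b) & 0)    ⊢ ((((b | b) & 0) ^ 0) ^ 0)
(3) ((((b | b) & 0) ^ 0) ^ 0)  =[xor_false →]=  (((b | b) & 0) ^ 0)
(4) (((b | b) & 0) ^ 0)  =[xor_false →]=  ((b | b) & 0)
(5) (b | b)  =[or_idem →]=  b    ⊢ cost 6, within 6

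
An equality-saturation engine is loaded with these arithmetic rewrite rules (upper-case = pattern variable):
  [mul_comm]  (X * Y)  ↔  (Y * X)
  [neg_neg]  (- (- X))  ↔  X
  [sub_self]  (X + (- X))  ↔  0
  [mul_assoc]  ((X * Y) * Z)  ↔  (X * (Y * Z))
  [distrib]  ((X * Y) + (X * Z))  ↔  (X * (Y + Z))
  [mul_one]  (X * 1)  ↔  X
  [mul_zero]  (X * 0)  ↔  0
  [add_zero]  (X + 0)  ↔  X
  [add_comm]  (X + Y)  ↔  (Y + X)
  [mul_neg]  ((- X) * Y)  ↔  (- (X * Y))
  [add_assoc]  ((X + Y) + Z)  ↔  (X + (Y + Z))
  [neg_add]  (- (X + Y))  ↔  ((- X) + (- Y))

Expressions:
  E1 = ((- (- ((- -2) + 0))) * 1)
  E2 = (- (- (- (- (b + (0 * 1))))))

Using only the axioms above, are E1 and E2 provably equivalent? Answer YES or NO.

NO

Every axiom is a valid identity, so a rewrite proof would force E1 and E2 to agree under every assignment.
At b=0: E1 = 2 but E2 = 0; they differ, so no derivation exists.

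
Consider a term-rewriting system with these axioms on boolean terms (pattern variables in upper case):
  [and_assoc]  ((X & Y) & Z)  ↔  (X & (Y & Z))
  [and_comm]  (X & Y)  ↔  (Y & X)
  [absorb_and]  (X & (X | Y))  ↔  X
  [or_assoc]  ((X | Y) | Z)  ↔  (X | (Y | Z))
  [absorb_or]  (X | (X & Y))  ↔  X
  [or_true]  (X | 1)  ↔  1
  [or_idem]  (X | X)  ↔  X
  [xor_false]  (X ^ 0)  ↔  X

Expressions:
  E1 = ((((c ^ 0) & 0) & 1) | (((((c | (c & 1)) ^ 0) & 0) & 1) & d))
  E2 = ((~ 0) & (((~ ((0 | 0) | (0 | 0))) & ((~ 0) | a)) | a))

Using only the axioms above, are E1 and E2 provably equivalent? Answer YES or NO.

Every axiom is a valid identity, so a rewrite proof would force E1 and E2 to agree under every assignment.
At a=0, c=0, d=0: E1 = 0 but E2 = 1; they differ, so no derivation exists.

NO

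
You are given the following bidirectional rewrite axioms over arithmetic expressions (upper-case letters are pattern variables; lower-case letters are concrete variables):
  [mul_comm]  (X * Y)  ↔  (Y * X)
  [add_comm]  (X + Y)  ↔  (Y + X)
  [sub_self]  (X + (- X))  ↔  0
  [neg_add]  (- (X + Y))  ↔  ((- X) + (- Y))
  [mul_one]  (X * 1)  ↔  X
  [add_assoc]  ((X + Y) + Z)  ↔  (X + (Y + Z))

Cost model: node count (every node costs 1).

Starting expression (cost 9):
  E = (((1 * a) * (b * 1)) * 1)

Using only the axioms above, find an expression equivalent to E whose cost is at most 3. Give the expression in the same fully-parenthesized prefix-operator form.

(a * b)   [cost 3]

step 1: mul_one (→) rewrites (((1 * a) * (b * 1)) * 1) into ((1 * a) * (b * 1))
step 2: mul_comm (→) rewrites (1 * a) into (a * 1), now ((a * 1) * (b * 1))
step 3: mul_one (→) rewrites (a * 1) into a, now (a * (b * 1))
step 4: mul_one (→) rewrites (b * 1) into b, reaching cost 3 (bound 3)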